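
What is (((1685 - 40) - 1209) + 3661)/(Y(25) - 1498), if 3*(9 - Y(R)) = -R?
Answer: -12291/4442 ≈ -2.7670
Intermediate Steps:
Y(R) = 9 + R/3 (Y(R) = 9 - (-1)*R/3 = 9 + R/3)
(((1685 - 40) - 1209) + 3661)/(Y(25) - 1498) = (((1685 - 40) - 1209) + 3661)/((9 + (⅓)*25) - 1498) = ((1645 - 1209) + 3661)/((9 + 25/3) - 1498) = (436 + 3661)/(52/3 - 1498) = 4097/(-4442/3) = 4097*(-3/4442) = -12291/4442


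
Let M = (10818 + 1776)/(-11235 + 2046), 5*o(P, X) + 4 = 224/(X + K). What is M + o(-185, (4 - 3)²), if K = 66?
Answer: -1541102/1026105 ≈ -1.5019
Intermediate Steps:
o(P, X) = -⅘ + 224/(5*(66 + X)) (o(P, X) = -⅘ + (224/(X + 66))/5 = -⅘ + (224/(66 + X))/5 = -⅘ + 224/(5*(66 + X)))
M = -4198/3063 (M = 12594/(-9189) = 12594*(-1/9189) = -4198/3063 ≈ -1.3706)
M + o(-185, (4 - 3)²) = -4198/3063 + 4*(-10 - (4 - 3)²)/(5*(66 + (4 - 3)²)) = -4198/3063 + 4*(-10 - 1*1²)/(5*(66 + 1²)) = -4198/3063 + 4*(-10 - 1*1)/(5*(66 + 1)) = -4198/3063 + (⅘)*(-10 - 1)/67 = -4198/3063 + (⅘)*(1/67)*(-11) = -4198/3063 - 44/335 = -1541102/1026105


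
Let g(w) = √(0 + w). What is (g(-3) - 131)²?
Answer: (131 - I*√3)² ≈ 17158.0 - 453.8*I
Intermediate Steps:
g(w) = √w
(g(-3) - 131)² = (√(-3) - 131)² = (I*√3 - 131)² = (-131 + I*√3)²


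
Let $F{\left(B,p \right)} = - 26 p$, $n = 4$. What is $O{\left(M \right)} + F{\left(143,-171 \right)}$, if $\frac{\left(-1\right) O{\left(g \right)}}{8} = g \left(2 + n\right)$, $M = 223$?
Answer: $-6258$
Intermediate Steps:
$O{\left(g \right)} = - 48 g$ ($O{\left(g \right)} = - 8 g \left(2 + 4\right) = - 8 g 6 = - 8 \cdot 6 g = - 48 g$)
$O{\left(M \right)} + F{\left(143,-171 \right)} = \left(-48\right) 223 - -4446 = -10704 + 4446 = -6258$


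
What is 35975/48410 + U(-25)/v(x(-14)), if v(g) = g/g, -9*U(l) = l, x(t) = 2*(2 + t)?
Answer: 306805/87138 ≈ 3.5209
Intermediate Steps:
x(t) = 4 + 2*t
U(l) = -l/9
v(g) = 1
35975/48410 + U(-25)/v(x(-14)) = 35975/48410 - ⅑*(-25)/1 = 35975*(1/48410) + (25/9)*1 = 7195/9682 + 25/9 = 306805/87138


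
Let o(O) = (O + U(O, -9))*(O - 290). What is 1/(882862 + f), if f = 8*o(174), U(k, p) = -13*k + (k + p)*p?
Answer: 1/4198606 ≈ 2.3817e-7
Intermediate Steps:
U(k, p) = -13*k + p*(k + p)
o(O) = (-290 + O)*(81 - 21*O) (o(O) = (O + ((-9)² - 13*O + O*(-9)))*(O - 290) = (O + (81 - 13*O - 9*O))*(-290 + O) = (O + (81 - 22*O))*(-290 + O) = (81 - 21*O)*(-290 + O) = (-290 + O)*(81 - 21*O))
f = 3315744 (f = 8*(-23490 - 21*174² + 6171*174) = 8*(-23490 - 21*30276 + 1073754) = 8*(-23490 - 635796 + 1073754) = 8*414468 = 3315744)
1/(882862 + f) = 1/(882862 + 3315744) = 1/4198606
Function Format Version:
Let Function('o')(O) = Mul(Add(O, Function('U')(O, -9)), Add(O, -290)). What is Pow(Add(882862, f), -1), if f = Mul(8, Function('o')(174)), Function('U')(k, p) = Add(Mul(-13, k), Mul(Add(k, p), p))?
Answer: Rational(1, 4198606) ≈ 2.3817e-7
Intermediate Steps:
Function('U')(k, p) = Add(Mul(-13, k), Mul(p, Add(k, p)))
Function('o')(O) = Mul(Add(-290, O), Add(81, Mul(-21, O))) (Function('o')(O) = Mul(Add(O, Add(Pow(-9, 2), Mul(-13, O), Mul(O, -9))), Add(O, -290)) = Mul(Add(O, Add(81, Mul(-13, O), Mul(-9, O))), Add(-290, O)) = Mul(Add(O, Add(81, Mul(-22, O))), Add(-290, O)) = Mul(Add(81, Mul(-21, O)), Add(-290, O)) = Mul(Add(-290, O), Add(81, Mul(-21, O))))
f = 3315744 (f = Mul(8, Add(-23490, Mul(-21, Pow(174, 2)), Mul(6171, 174))) = Mul(8, Add(-23490, Mul(-21, 30276), 1073754)) = Mul(8, Add(-23490, -635796, 1073754)) = Mul(8, 414468) = 3315744)
Pow(Add(882862, f), -1) = Pow(Add(882862, 3315744), -1) = Pow(4198606, -1) = Rational(1, 4198606)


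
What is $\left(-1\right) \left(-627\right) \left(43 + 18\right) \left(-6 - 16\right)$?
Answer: $-841434$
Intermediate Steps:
$\left(-1\right) \left(-627\right) \left(43 + 18\right) \left(-6 - 16\right) = 627 \cdot 61 \left(-22\right) = 627 \left(-1342\right) = -841434$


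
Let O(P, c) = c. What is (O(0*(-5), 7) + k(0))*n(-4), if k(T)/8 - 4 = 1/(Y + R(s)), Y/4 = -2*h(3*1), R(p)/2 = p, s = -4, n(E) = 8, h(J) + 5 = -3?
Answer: 2192/7 ≈ 313.14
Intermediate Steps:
h(J) = -8 (h(J) = -5 - 3 = -8)
R(p) = 2*p
Y = 64 (Y = 4*(-2*(-8)) = 4*16 = 64)
k(T) = 225/7 (k(T) = 32 + 8/(64 + 2*(-4)) = 32 + 8/(64 - 8) = 32 + 8/56 = 32 + 8*(1/56) = 32 + ⅐ = 225/7)
(O(0*(-5), 7) + k(0))*n(-4) = (7 + 225/7)*8 = (274/7)*8 = 2192/7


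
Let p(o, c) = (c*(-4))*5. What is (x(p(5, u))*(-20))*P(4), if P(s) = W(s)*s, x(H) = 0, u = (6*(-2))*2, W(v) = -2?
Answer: 0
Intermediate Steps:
u = -24 (u = -12*2 = -24)
p(o, c) = -20*c (p(o, c) = -4*c*5 = -20*c)
P(s) = -2*s
(x(p(5, u))*(-20))*P(4) = (0*(-20))*(-2*4) = 0*(-8) = 0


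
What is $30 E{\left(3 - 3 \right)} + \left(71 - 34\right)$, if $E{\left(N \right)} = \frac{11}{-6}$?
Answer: $-18$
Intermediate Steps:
$E{\left(N \right)} = - \frac{11}{6}$ ($E{\left(N \right)} = 11 \left(- \frac{1}{6}\right) = - \frac{11}{6}$)
$30 E{\left(3 - 3 \right)} + \left(71 - 34\right) = 30 \left(- \frac{11}{6}\right) + \left(71 - 34\right) = -55 + 37 = -18$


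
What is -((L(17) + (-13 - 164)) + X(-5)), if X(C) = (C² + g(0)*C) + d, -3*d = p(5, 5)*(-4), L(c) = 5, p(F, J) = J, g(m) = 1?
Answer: 436/3 ≈ 145.33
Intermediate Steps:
d = 20/3 (d = -5*(-4)/3 = -⅓*(-20) = 20/3 ≈ 6.6667)
X(C) = 20/3 + C + C² (X(C) = (C² + 1*C) + 20/3 = (C² + C) + 20/3 = (C + C²) + 20/3 = 20/3 + C + C²)
-((L(17) + (-13 - 164)) + X(-5)) = -((5 + (-13 - 164)) + (20/3 - 5 + (-5)²)) = -((5 - 177) + (20/3 - 5 + 25)) = -(-172 + 80/3) = -1*(-436/3) = 436/3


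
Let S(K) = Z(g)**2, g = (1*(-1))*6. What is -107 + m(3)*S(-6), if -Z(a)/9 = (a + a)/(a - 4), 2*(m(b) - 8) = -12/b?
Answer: 14821/25 ≈ 592.84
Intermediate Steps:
m(b) = 8 - 6/b (m(b) = 8 + (-12/b)/2 = 8 - 6/b)
g = -6 (g = -1*6 = -6)
Z(a) = -18*a/(-4 + a) (Z(a) = -9*(a + a)/(a - 4) = -9*2*a/(-4 + a) = -18*a/(-4 + a))
S(K) = 2916/25 (S(K) = (-18*(-6)/(-4 - 6))**2 = (-18*(-6)/(-10))**2 = (-18*(-6)*(-1/10))**2 = (-54/5)**2 = 2916/25)
-107 + m(3)*S(-6) = -107 + (8 - 6/3)*(2916/25) = -107 + (8 - 6*1/3)*(2916/25) = -107 + (8 - 2)*(2916/25) = -107 + 6*(2916/25) = -107 + 17496/25 = 14821/25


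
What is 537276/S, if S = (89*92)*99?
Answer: 44773/67551 ≈ 0.66280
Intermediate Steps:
S = 810612 (S = 8188*99 = 810612)
537276/S = 537276/810612 = 537276*(1/810612) = 44773/67551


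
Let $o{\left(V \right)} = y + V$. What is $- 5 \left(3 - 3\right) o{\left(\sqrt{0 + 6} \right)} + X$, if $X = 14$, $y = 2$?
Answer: $14$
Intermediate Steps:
$o{\left(V \right)} = 2 + V$
$- 5 \left(3 - 3\right) o{\left(\sqrt{0 + 6} \right)} + X = - 5 \left(3 - 3\right) \left(2 + \sqrt{0 + 6}\right) + 14 = \left(-5\right) 0 \left(2 + \sqrt{6}\right) + 14 = 0 \left(2 + \sqrt{6}\right) + 14 = 0 + 14 = 14$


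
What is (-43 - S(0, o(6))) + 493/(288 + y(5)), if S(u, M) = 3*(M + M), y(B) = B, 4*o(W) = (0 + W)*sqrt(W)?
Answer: -12106/293 - 9*sqrt(6) ≈ -63.363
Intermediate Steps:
o(W) = W**(3/2)/4 (o(W) = ((0 + W)*sqrt(W))/4 = (W*sqrt(W))/4 = W**(3/2)/4)
S(u, M) = 6*M (S(u, M) = 3*(2*M) = 6*M)
(-43 - S(0, o(6))) + 493/(288 + y(5)) = (-43 - 6*6**(3/2)/4) + 493/(288 + 5) = (-43 - 6*(6*sqrt(6))/4) + 493/293 = (-43 - 6*3*sqrt(6)/2) + (1/293)*493 = (-43 - 9*sqrt(6)) + 493/293 = -12106/293 - 9*sqrt(6)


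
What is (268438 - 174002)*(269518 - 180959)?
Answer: 8363157724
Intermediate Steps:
(268438 - 174002)*(269518 - 180959) = 94436*88559 = 8363157724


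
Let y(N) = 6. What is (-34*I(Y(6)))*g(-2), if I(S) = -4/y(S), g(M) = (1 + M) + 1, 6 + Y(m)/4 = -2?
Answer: 0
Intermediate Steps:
Y(m) = -32 (Y(m) = -24 + 4*(-2) = -24 - 8 = -32)
g(M) = 2 + M
I(S) = -2/3 (I(S) = -4/6 = -4*1/6 = -2/3)
(-34*I(Y(6)))*g(-2) = (-34*(-2/3))*(2 - 2) = (68/3)*0 = 0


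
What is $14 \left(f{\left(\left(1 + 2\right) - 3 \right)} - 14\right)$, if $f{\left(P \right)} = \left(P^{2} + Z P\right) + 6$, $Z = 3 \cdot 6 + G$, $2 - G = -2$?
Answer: $-112$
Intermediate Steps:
$G = 4$ ($G = 2 - -2 = 2 + 2 = 4$)
$Z = 22$ ($Z = 3 \cdot 6 + 4 = 18 + 4 = 22$)
$f{\left(P \right)} = 6 + P^{2} + 22 P$ ($f{\left(P \right)} = \left(P^{2} + 22 P\right) + 6 = 6 + P^{2} + 22 P$)
$14 \left(f{\left(\left(1 + 2\right) - 3 \right)} - 14\right) = 14 \left(\left(6 + \left(\left(1 + 2\right) - 3\right)^{2} + 22 \left(\left(1 + 2\right) - 3\right)\right) - 14\right) = 14 \left(\left(6 + \left(3 - 3\right)^{2} + 22 \left(3 - 3\right)\right) - 14\right) = 14 \left(\left(6 + 0^{2} + 22 \cdot 0\right) - 14\right) = 14 \left(\left(6 + 0 + 0\right) - 14\right) = 14 \left(6 - 14\right) = 14 \left(-8\right) = -112$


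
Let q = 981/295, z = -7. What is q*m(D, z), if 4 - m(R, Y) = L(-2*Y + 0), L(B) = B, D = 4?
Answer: -1962/59 ≈ -33.254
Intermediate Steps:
q = 981/295 (q = 981*(1/295) = 981/295 ≈ 3.3254)
m(R, Y) = 4 + 2*Y (m(R, Y) = 4 - (-2*Y + 0) = 4 - (-2)*Y = 4 + 2*Y)
q*m(D, z) = 981*(4 + 2*(-7))/295 = 981*(4 - 14)/295 = (981/295)*(-10) = -1962/59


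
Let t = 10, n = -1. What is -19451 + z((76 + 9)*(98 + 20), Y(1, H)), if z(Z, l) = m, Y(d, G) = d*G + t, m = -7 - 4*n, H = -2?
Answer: -19454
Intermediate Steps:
m = -3 (m = -7 - 4*(-1) = -7 + 4 = -3)
Y(d, G) = 10 + G*d (Y(d, G) = d*G + 10 = G*d + 10 = 10 + G*d)
z(Z, l) = -3
-19451 + z((76 + 9)*(98 + 20), Y(1, H)) = -19451 - 3 = -19454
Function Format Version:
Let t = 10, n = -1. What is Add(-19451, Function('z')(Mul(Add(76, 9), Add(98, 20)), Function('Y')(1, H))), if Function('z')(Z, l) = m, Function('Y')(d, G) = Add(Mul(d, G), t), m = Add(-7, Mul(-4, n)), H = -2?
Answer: -19454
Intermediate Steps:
m = -3 (m = Add(-7, Mul(-4, -1)) = Add(-7, 4) = -3)
Function('Y')(d, G) = Add(10, Mul(G, d)) (Function('Y')(d, G) = Add(Mul(d, G), 10) = Add(Mul(G, d), 10) = Add(10, Mul(G, d)))
Function('z')(Z, l) = -3
Add(-19451, Function('z')(Mul(Add(76, 9), Add(98, 20)), Function('Y')(1, H))) = Add(-19451, -3) = -19454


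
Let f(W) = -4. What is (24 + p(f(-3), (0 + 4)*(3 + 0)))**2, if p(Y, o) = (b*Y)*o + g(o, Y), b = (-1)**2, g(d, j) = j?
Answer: 784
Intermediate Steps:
b = 1
p(Y, o) = Y + Y*o (p(Y, o) = (1*Y)*o + Y = Y*o + Y = Y + Y*o)
(24 + p(f(-3), (0 + 4)*(3 + 0)))**2 = (24 - 4*(1 + (0 + 4)*(3 + 0)))**2 = (24 - 4*(1 + 4*3))**2 = (24 - 4*(1 + 12))**2 = (24 - 4*13)**2 = (24 - 52)**2 = (-28)**2 = 784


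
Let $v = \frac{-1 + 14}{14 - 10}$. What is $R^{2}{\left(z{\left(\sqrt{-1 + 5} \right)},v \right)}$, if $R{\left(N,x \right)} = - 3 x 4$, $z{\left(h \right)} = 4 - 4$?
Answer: $1521$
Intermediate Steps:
$z{\left(h \right)} = 0$
$v = \frac{13}{4} \approx 3.25$
$R{\left(N,x \right)} = - 12 x$
$R^{2}{\left(z{\left(\sqrt{-1 + 5} \right)},v \right)} = \left(\left(-12\right) \frac{13}{4}\right)^{2} = \left(-39\right)^{2} = 1521$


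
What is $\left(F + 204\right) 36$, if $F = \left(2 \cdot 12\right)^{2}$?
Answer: $28080$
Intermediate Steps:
$F = 576$ ($F = 24^{2} = 576$)
$\left(F + 204\right) 36 = \left(576 + 204\right) 36 = 780 \cdot 36 = 28080$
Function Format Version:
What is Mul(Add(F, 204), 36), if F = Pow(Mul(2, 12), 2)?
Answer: 28080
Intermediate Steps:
F = 576 (F = Pow(24, 2) = 576)
Mul(Add(F, 204), 36) = Mul(Add(576, 204), 36) = Mul(780, 36) = 28080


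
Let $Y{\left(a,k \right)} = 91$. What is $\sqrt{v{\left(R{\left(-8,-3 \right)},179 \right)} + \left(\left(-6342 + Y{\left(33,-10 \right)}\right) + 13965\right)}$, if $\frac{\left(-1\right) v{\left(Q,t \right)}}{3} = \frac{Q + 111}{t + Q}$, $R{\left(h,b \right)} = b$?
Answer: $\frac{\sqrt{3732685}}{22} \approx 87.819$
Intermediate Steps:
$v{\left(Q,t \right)} = - \frac{3 \left(111 + Q\right)}{Q + t}$ ($v{\left(Q,t \right)} = - 3 \frac{Q + 111}{t + Q} = - 3 \frac{111 + Q}{Q + t} = - \frac{3 \left(111 + Q\right)}{Q + t}$)
$\sqrt{v{\left(R{\left(-8,-3 \right)},179 \right)} + \left(\left(-6342 + Y{\left(33,-10 \right)}\right) + 13965\right)} = \sqrt{\frac{3 \left(-111 - -3\right)}{-3 + 179} + \left(\left(-6342 + 91\right) + 13965\right)} = \sqrt{\frac{3 \left(-111 + 3\right)}{176} + \left(-6251 + 13965\right)} = \sqrt{3 \cdot \frac{1}{176} \left(-108\right) + 7714} = \sqrt{- \frac{81}{44} + 7714} = \sqrt{\frac{339335}{44}} = \frac{\sqrt{3732685}}{22}$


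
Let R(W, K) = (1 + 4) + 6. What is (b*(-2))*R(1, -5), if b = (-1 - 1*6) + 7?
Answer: 0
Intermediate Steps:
R(W, K) = 11 (R(W, K) = 5 + 6 = 11)
b = 0 (b = (-1 - 6) + 7 = -7 + 7 = 0)
(b*(-2))*R(1, -5) = (0*(-2))*11 = 0*11 = 0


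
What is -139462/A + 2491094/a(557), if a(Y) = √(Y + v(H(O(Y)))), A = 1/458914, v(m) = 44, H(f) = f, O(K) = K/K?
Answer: -64001064268 + 2491094*√601/601 ≈ -6.4001e+10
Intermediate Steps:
O(K) = 1
A = 1/458914 ≈ 2.1791e-6
a(Y) = √(44 + Y) (a(Y) = √(Y + 44) = √(44 + Y))
-139462/A + 2491094/a(557) = -139462/1/458914 + 2491094/(√(44 + 557)) = -139462*458914 + 2491094/(√601) = -64001064268 + 2491094*(√601/601) = -64001064268 + 2491094*√601/601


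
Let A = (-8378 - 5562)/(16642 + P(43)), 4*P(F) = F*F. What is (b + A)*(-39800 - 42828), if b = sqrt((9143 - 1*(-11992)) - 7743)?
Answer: 4607337280/68417 - 991536*sqrt(93) ≈ -9.4947e+6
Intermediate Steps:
P(F) = F**2/4 (P(F) = (F*F)/4 = F**2/4)
A = -55760/68417 (A = (-8378 - 5562)/(16642 + (1/4)*43**2) = -13940/(16642 + (1/4)*1849) = -13940/(16642 + 1849/4) = -13940/68417/4 = -13940*4/68417 = -55760/68417 ≈ -0.81500)
b = 12*sqrt(93) (b = sqrt((9143 + 11992) - 7743) = sqrt(21135 - 7743) = sqrt(13392) = 12*sqrt(93) ≈ 115.72)
(b + A)*(-39800 - 42828) = (12*sqrt(93) - 55760/68417)*(-39800 - 42828) = (-55760/68417 + 12*sqrt(93))*(-82628) = 4607337280/68417 - 991536*sqrt(93)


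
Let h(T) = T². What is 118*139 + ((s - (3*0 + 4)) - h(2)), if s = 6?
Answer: 16400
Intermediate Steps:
118*139 + ((s - (3*0 + 4)) - h(2)) = 118*139 + ((6 - (3*0 + 4)) - 1*2²) = 16402 + ((6 - (0 + 4)) - 1*4) = 16402 + ((6 - 1*4) - 4) = 16402 + ((6 - 4) - 4) = 16402 + (2 - 4) = 16402 - 2 = 16400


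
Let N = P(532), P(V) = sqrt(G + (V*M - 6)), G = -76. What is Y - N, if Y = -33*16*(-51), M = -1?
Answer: 26928 - I*sqrt(614) ≈ 26928.0 - 24.779*I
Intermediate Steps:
Y = 26928 (Y = -528*(-51) = 26928)
P(V) = sqrt(-82 - V) (P(V) = sqrt(-76 + (V*(-1) - 6)) = sqrt(-76 + (-V - 6)) = sqrt(-76 + (-6 - V)) = sqrt(-82 - V))
N = I*sqrt(614) (N = sqrt(-82 - 1*532) = sqrt(-82 - 532) = sqrt(-614) = I*sqrt(614) ≈ 24.779*I)
Y - N = 26928 - I*sqrt(614)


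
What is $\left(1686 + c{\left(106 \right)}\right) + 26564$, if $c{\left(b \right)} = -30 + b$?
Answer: $28326$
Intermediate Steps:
$\left(1686 + c{\left(106 \right)}\right) + 26564 = \left(1686 + \left(-30 + 106\right)\right) + 26564 = \left(1686 + 76\right) + 26564 = 1762 + 26564 = 28326$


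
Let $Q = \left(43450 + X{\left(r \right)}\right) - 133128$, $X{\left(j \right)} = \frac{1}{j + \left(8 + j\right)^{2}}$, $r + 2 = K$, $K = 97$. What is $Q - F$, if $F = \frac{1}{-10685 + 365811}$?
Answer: $- \frac{170445087246445}{1900634352} \approx -89678.0$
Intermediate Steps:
$r = 95$ ($r = -2 + 97 = 95$)
$F = \frac{1}{355126} \approx 2.8159 \cdot 10^{-6}$
$Q = - \frac{959913311}{10704}$ ($Q = \left(43450 + \frac{1}{95 + \left(8 + 95\right)^{2}}\right) - 133128 = \left(43450 + \frac{1}{95 + 103^{2}}\right) - 133128 = \left(43450 + \frac{1}{95 + 10609}\right) - 133128 = \left(43450 + \frac{1}{10704}\right) - 133128 = \frac{465088801}{10704} - 133128 = - \frac{959913311}{10704} \approx -89678.0$)
$Q - F = - \frac{959913311}{10704} - \frac{1}{355126} = - \frac{170445087246445}{1900634352}$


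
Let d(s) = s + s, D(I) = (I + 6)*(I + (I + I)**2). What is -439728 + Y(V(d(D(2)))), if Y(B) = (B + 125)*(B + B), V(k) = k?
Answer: -201840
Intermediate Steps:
D(I) = (6 + I)*(I + 4*I**2) (D(I) = (6 + I)*(I + (2*I)**2) = (6 + I)*(I + 4*I**2))
d(s) = 2*s
Y(B) = 2*B*(125 + B) (Y(B) = (125 + B)*(2*B) = 2*B*(125 + B))
-439728 + Y(V(d(D(2)))) = -439728 + 2*(2*(2*(6 + 4*2**2 + 25*2)))*(125 + 2*(2*(6 + 4*2**2 + 25*2))) = -439728 + 2*(2*(2*(6 + 4*4 + 50)))*(125 + 2*(2*(6 + 4*4 + 50))) = -439728 + 2*(2*(2*(6 + 16 + 50)))*(125 + 2*(2*(6 + 16 + 50))) = -439728 + 2*(2*(2*72))*(125 + 2*(2*72)) = -439728 + 2*(2*144)*(125 + 2*144) = -439728 + 2*288*(125 + 288) = -439728 + 2*288*413 = -439728 + 237888 = -201840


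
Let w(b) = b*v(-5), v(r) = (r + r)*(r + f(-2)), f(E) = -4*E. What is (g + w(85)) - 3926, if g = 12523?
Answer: 6047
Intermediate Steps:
v(r) = 2*r*(8 + r) (v(r) = (r + r)*(r - 4*(-2)) = (2*r)*(r + 8) = (2*r)*(8 + r) = 2*r*(8 + r))
w(b) = -30*b (w(b) = b*(2*(-5)*(8 - 5)) = b*(2*(-5)*3) = b*(-30) = -30*b)
(g + w(85)) - 3926 = (12523 - 30*85) - 3926 = (12523 - 2550) - 3926 = 9973 - 3926 = 6047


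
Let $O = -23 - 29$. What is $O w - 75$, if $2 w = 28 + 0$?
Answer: $-803$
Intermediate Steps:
$O = -52$ ($O = -23 - 29 = -52$)
$w = 14$ ($w = \frac{28 + 0}{2} = \frac{1}{2} \cdot 28 = 14$)
$O w - 75 = \left(-52\right) 14 - 75 = -728 - 75 = -803$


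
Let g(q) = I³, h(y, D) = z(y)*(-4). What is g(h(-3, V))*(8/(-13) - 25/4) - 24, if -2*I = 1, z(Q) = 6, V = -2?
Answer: -9627/416 ≈ -23.142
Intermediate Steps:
I = -½ (I = -½*1 = -½ ≈ -0.50000)
h(y, D) = -24 (h(y, D) = 6*(-4) = -24)
g(q) = -⅛ (g(q) = (-½)³ = -⅛)
g(h(-3, V))*(8/(-13) - 25/4) - 24 = -(8/(-13) - 25/4)/8 - 24 = -(8*(-1/13) - 25*¼)/8 - 24 = -(-8/13 - 25/4)/8 - 24 = -⅛*(-357/52) - 24 = 357/416 - 24 = -9627/416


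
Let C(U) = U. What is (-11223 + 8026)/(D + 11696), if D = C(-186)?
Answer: -3197/11510 ≈ -0.27776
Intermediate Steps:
D = -186
(-11223 + 8026)/(D + 11696) = (-11223 + 8026)/(-186 + 11696) = -3197/11510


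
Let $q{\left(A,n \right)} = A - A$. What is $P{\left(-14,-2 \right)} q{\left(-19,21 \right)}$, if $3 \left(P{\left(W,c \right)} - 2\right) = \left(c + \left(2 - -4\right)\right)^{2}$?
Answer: $0$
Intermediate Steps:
$P{\left(W,c \right)} = 2 + \frac{\left(6 + c\right)^{2}}{3}$ ($P{\left(W,c \right)} = 2 + \frac{\left(c + \left(2 - -4\right)\right)^{2}}{3} = 2 + \frac{\left(c + \left(2 + 4\right)\right)^{2}}{3} = 2 + \frac{\left(c + 6\right)^{2}}{3} = 2 + \frac{\left(6 + c\right)^{2}}{3}$)
$q{\left(A,n \right)} = 0$
$P{\left(-14,-2 \right)} q{\left(-19,21 \right)} = \left(2 + \frac{\left(6 - 2\right)^{2}}{3}\right) 0 = \left(2 + \frac{4^{2}}{3}\right) 0 = \left(2 + \frac{1}{3} \cdot 16\right) 0 = \left(2 + \frac{16}{3}\right) 0 = \frac{22}{3} \cdot 0 = 0$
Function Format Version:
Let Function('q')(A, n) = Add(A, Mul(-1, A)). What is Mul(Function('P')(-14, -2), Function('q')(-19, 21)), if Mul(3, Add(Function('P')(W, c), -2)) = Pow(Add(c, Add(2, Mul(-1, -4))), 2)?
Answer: 0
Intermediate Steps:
Function('P')(W, c) = Add(2, Mul(Rational(1, 3), Pow(Add(6, c), 2))) (Function('P')(W, c) = Add(2, Mul(Rational(1, 3), Pow(Add(c, Add(2, Mul(-1, -4))), 2))) = Add(2, Mul(Rational(1, 3), Pow(Add(c, Add(2, 4)), 2))) = Add(2, Mul(Rational(1, 3), Pow(Add(c, 6), 2))) = Add(2, Mul(Rational(1, 3), Pow(Add(6, c), 2))))
Function('q')(A, n) = 0
Mul(Function('P')(-14, -2), Function('q')(-19, 21)) = Mul(Add(2, Mul(Rational(1, 3), Pow(Add(6, -2), 2))), 0) = Mul(Add(2, Mul(Rational(1, 3), Pow(4, 2))), 0) = Mul(Add(2, Mul(Rational(1, 3), 16)), 0) = Mul(Add(2, Rational(16, 3)), 0) = Mul(Rational(22, 3), 0) = 0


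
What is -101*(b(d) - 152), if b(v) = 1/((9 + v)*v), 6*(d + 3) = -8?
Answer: 2794973/182 ≈ 15357.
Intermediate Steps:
d = -13/3 (d = -3 + (1/6)*(-8) = -3 - 4/3 = -13/3 ≈ -4.3333)
b(v) = 1/(v*(9 + v))
-101*(b(d) - 152) = -101*(1/((-13/3)*(9 - 13/3)) - 152) = -101*(-3/(13*14/3) - 152) = -101*(-3/13*3/14 - 152) = -101*(-9/182 - 152) = -101*(-27673/182) = 2794973/182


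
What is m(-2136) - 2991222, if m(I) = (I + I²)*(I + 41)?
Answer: -9556945422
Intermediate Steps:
m(I) = (41 + I)*(I + I²) (m(I) = (I + I²)*(41 + I) = (41 + I)*(I + I²))
m(-2136) - 2991222 = -2136*(41 + (-2136)² + 42*(-2136)) - 2991222 = -2136*(41 + 4562496 - 89712) - 2991222 = -2136*4472825 - 2991222 = -9553954200 - 2991222 = -9556945422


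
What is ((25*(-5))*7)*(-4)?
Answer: 3500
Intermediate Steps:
((25*(-5))*7)*(-4) = -125*7*(-4) = -875*(-4) = 3500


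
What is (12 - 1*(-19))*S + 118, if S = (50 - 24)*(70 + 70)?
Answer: 112958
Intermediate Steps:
S = 3640 (S = 26*140 = 3640)
(12 - 1*(-19))*S + 118 = (12 - 1*(-19))*3640 + 118 = (12 + 19)*3640 + 118 = 31*3640 + 118 = 112840 + 118 = 112958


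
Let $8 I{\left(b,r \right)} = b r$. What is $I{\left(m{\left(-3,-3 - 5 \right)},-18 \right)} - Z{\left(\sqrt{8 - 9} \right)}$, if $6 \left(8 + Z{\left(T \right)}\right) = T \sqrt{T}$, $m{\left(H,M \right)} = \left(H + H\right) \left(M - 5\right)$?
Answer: $- \frac{335}{2} - \frac{\left(-1\right)^{\frac{3}{4}}}{6} \approx -167.38 - 0.11785 i$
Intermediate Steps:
$m{\left(H,M \right)} = 2 H \left(-5 + M\right)$
$I{\left(b,r \right)} = \frac{b r}{8}$
$Z{\left(T \right)} = -8 + \frac{T^{\frac{3}{2}}}{6}$ ($Z{\left(T \right)} = -8 + \frac{T \sqrt{T}}{6} = -8 + \frac{T^{\frac{3}{2}}}{6}$)
$I{\left(m{\left(-3,-3 - 5 \right)},-18 \right)} - Z{\left(\sqrt{8 - 9} \right)} = \frac{1}{8} \cdot 2 \left(-3\right) \left(-5 - 8\right) \left(-18\right) - \left(-8 + \frac{\left(\sqrt{8 - 9}\right)^{\frac{3}{2}}}{6}\right) = \frac{1}{8} \cdot 2 \left(-3\right) \left(-5 - 8\right) \left(-18\right) - \left(-8 + \frac{\left(\sqrt{-1}\right)^{\frac{3}{2}}}{6}\right) = \frac{1}{8} \cdot 2 \left(-3\right) \left(-5 - 8\right) \left(-18\right) - \left(-8 + \frac{i^{\frac{3}{2}}}{6}\right) = \frac{1}{8} \cdot 2 \left(-3\right) \left(-13\right) \left(-18\right) + \left(8 - \frac{i^{\frac{3}{2}}}{6}\right) = \frac{1}{8} \cdot 78 \left(-18\right) + \left(8 - \frac{i^{\frac{3}{2}}}{6}\right) = - \frac{351}{2} + \left(8 - \frac{i^{\frac{3}{2}}}{6}\right) = - \frac{335}{2} - \frac{i^{\frac{3}{2}}}{6}$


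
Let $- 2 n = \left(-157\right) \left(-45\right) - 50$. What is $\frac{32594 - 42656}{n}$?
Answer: $\frac{20124}{7015} \approx 2.8687$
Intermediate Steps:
$n = - \frac{7015}{2}$ ($n = - \frac{\left(-157\right) \left(-45\right) - 50}{2} = - \frac{7065 - 50}{2} = \left(- \frac{1}{2}\right) 7015 = - \frac{7015}{2} \approx -3507.5$)
$\frac{32594 - 42656}{n} = \frac{32594 - 42656}{- \frac{7015}{2}} = \left(32594 - 42656\right) \left(- \frac{2}{7015}\right) = \left(-10062\right) \left(- \frac{2}{7015}\right) = \frac{20124}{7015}$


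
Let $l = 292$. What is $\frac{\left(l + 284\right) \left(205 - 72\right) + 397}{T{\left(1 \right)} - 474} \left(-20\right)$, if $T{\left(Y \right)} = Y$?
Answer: $\frac{1540100}{473} \approx 3256.0$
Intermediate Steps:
$\frac{\left(l + 284\right) \left(205 - 72\right) + 397}{T{\left(1 \right)} - 474} \left(-20\right) = \frac{\left(292 + 284\right) \left(205 - 72\right) + 397}{1 - 474} \left(-20\right) = \frac{576 \cdot 133 + 397}{-473} \left(-20\right) = \left(76608 + 397\right) \left(- \frac{1}{473}\right) \left(-20\right) = 77005 \left(- \frac{1}{473}\right) \left(-20\right) = \left(- \frac{77005}{473}\right) \left(-20\right) = \frac{1540100}{473}$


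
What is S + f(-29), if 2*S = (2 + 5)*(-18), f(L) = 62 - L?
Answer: 28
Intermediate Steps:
S = -63 (S = ((2 + 5)*(-18))/2 = (7*(-18))/2 = (1/2)*(-126) = -63)
S + f(-29) = -63 + (62 - 1*(-29)) = -63 + (62 + 29) = -63 + 91 = 28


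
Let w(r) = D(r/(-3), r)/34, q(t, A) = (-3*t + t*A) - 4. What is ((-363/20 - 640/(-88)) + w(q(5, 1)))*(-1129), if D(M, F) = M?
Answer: 136047887/11220 ≈ 12125.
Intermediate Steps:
q(t, A) = -4 - 3*t + A*t (q(t, A) = (-3*t + A*t) - 4 = -4 - 3*t + A*t)
w(r) = -r/102 (w(r) = (r/(-3))/34 = (r*(-⅓))*(1/34) = -r/3*(1/34) = -r/102)
((-363/20 - 640/(-88)) + w(q(5, 1)))*(-1129) = ((-363/20 - 640/(-88)) - (-4 - 3*5 + 1*5)/102)*(-1129) = ((-363*1/20 - 640*(-1/88)) - (-4 - 15 + 5)/102)*(-1129) = ((-363/20 + 80/11) - 1/102*(-14))*(-1129) = (-2393/220 + 7/51)*(-1129) = -120503/11220*(-1129) = 136047887/11220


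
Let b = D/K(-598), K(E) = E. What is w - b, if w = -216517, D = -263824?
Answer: -64870495/299 ≈ -2.1696e+5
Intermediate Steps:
b = 131912/299 (b = -263824/(-598) = -263824*(-1/598) = 131912/299 ≈ 441.18)
w - b = -216517 - 1*131912/299 = -216517 - 131912/299 = -64870495/299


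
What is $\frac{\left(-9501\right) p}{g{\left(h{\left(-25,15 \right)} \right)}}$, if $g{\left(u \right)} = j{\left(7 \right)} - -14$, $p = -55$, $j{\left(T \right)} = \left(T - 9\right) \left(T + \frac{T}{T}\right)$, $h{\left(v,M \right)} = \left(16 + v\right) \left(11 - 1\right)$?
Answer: $- \frac{522555}{2} \approx -2.6128 \cdot 10^{5}$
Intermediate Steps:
$h{\left(v,M \right)} = 160 + 10 v$ ($h{\left(v,M \right)} = \left(16 + v\right) 10 = 160 + 10 v$)
$j{\left(T \right)} = \left(1 + T\right) \left(-9 + T\right)$ ($j{\left(T \right)} = \left(-9 + T\right) \left(T + 1\right) = \left(-9 + T\right) \left(1 + T\right) = \left(1 + T\right) \left(-9 + T\right)$)
$g{\left(u \right)} = -2$ ($g{\left(u \right)} = \left(-9 + 7^{2} - 56\right) - -14 = \left(-9 + 49 - 56\right) + 14 = -16 + 14 = -2$)
$\frac{\left(-9501\right) p}{g{\left(h{\left(-25,15 \right)} \right)}} = \frac{\left(-9501\right) \left(-55\right)}{-2} = 522555 \left(- \frac{1}{2}\right) = - \frac{522555}{2}$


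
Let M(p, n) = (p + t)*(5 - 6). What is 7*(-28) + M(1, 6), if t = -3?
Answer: -194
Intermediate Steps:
M(p, n) = 3 - p (M(p, n) = (p - 3)*(5 - 6) = (-3 + p)*(-1) = 3 - p)
7*(-28) + M(1, 6) = 7*(-28) + (3 - 1*1) = -196 + (3 - 1) = -196 + 2 = -194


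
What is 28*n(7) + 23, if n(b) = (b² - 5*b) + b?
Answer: 611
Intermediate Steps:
n(b) = b² - 4*b
28*n(7) + 23 = 28*(7*(-4 + 7)) + 23 = 28*(7*3) + 23 = 28*21 + 23 = 588 + 23 = 611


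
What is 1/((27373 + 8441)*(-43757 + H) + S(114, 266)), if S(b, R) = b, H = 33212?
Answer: -1/377658516 ≈ -2.6479e-9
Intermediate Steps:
1/((27373 + 8441)*(-43757 + H) + S(114, 266)) = 1/((27373 + 8441)*(-43757 + 33212) + 114) = 1/(35814*(-10545) + 114) = 1/(-377658630 + 114) = 1/(-377658516) = -1/377658516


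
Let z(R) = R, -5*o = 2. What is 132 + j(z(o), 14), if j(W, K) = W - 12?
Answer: 598/5 ≈ 119.60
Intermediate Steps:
o = -⅖ (o = -⅕*2 = -⅖ ≈ -0.40000)
j(W, K) = -12 + W
132 + j(z(o), 14) = 132 + (-12 - ⅖) = 132 - 62/5 = 598/5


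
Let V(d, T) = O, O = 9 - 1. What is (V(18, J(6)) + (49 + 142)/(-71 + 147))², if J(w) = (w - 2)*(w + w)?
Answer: 638401/5776 ≈ 110.53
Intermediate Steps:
O = 8
J(w) = 2*w*(-2 + w) (J(w) = (-2 + w)*(2*w) = 2*w*(-2 + w))
V(d, T) = 8
(V(18, J(6)) + (49 + 142)/(-71 + 147))² = (8 + (49 + 142)/(-71 + 147))² = (8 + 191/76)² = (799/76)² = 638401/5776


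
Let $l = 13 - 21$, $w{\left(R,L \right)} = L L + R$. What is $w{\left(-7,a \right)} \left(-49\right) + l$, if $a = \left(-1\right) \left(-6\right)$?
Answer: $-1429$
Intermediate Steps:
$a = 6$
$w{\left(R,L \right)} = R + L^{2}$ ($w{\left(R,L \right)} = L^{2} + R = R + L^{2}$)
$l = -8$ ($l = 13 - 21 = -8$)
$w{\left(-7,a \right)} \left(-49\right) + l = \left(-7 + 6^{2}\right) \left(-49\right) - 8 = \left(-7 + 36\right) \left(-49\right) - 8 = 29 \left(-49\right) - 8 = -1421 - 8 = -1429$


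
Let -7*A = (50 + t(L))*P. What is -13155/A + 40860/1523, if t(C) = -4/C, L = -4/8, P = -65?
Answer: 2759349/1148342 ≈ 2.4029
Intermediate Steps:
L = -1/2 (L = -4*1/8 = -1/2 ≈ -0.50000)
A = 3770/7 (A = -(50 - 4/(-1/2))*(-65)/7 = -(50 - 4*(-2))*(-65)/7 = -(50 + 8)*(-65)/7 = -58*(-65)/7 = -1/7*(-3770) = 3770/7 ≈ 538.57)
-13155/A + 40860/1523 = -13155/3770/7 + 40860/1523 = -13155*7/3770 + 40860*(1/1523) = -18417/754 + 40860/1523 = 2759349/1148342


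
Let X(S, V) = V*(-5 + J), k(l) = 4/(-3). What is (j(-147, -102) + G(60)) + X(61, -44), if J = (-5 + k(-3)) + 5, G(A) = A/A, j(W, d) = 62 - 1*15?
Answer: 980/3 ≈ 326.67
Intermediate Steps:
k(l) = -4/3 (k(l) = 4*(-⅓) = -4/3)
j(W, d) = 47 (j(W, d) = 62 - 15 = 47)
G(A) = 1
J = -4/3 (J = (-5 - 4/3) + 5 = -19/3 + 5 = -4/3 ≈ -1.3333)
X(S, V) = -19*V/3 (X(S, V) = V*(-5 - 4/3) = V*(-19/3) = -19*V/3)
(j(-147, -102) + G(60)) + X(61, -44) = (47 + 1) - 19/3*(-44) = 48 + 836/3 = 980/3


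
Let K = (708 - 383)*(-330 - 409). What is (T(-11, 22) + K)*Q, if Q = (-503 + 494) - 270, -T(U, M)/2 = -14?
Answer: 67001013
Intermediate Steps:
T(U, M) = 28 (T(U, M) = -2*(-14) = 28)
K = -240175 (K = 325*(-739) = -240175)
Q = -279 (Q = -9 - 270 = -279)
(T(-11, 22) + K)*Q = (28 - 240175)*(-279) = -240147*(-279) = 67001013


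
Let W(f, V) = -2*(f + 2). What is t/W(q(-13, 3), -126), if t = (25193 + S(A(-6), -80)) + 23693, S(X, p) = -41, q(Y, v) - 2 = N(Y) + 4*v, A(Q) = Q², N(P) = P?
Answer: -48845/6 ≈ -8140.8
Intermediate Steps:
q(Y, v) = 2 + Y + 4*v (q(Y, v) = 2 + (Y + 4*v) = 2 + Y + 4*v)
W(f, V) = -4 - 2*f (W(f, V) = -2*(2 + f) = -4 - 2*f)
t = 48845 (t = (25193 - 41) + 23693 = 25152 + 23693 = 48845)
t/W(q(-13, 3), -126) = 48845/(-4 - 2*(2 - 13 + 4*3)) = 48845/(-4 - 2*(2 - 13 + 12)) = 48845/(-4 - 2*1) = 48845/(-4 - 2) = 48845/(-6) = 48845*(-⅙) = -48845/6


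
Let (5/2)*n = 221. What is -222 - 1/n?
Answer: -98129/442 ≈ -222.01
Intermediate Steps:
n = 442/5 (n = (⅖)*221 = 442/5 ≈ 88.400)
-222 - 1/n = -222 - 1/442/5 = -222 - 1*5/442 = -222 - 5/442 = -98129/442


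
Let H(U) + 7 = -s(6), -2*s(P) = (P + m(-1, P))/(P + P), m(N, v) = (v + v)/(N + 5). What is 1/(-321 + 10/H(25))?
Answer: -53/17093 ≈ -0.0031007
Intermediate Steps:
m(N, v) = 2*v/(5 + N) (m(N, v) = (2*v)/(5 + N) = 2*v/(5 + N))
s(P) = -3/8 (s(P) = -(P + 2*P/(5 - 1))/(2*(P + P)) = -(P + 2*P/4)/(2*(2*P)) = -(P + 2*P*(¼))*1/(2*P)/2 = -(P + P/2)*1/(2*P)/2 = -3*P/2*1/(2*P)/2 = -½*¾ = -3/8)
H(U) = -53/8 (H(U) = -7 - 1*(-3/8) = -7 + 3/8 = -53/8)
1/(-321 + 10/H(25)) = 1/(-321 + 10/(-53/8)) = 1/(-321 + 10*(-8/53)) = 1/(-321 - 80/53) = 1/(-17093/53) = -53/17093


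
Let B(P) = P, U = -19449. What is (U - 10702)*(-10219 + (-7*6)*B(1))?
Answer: 309379411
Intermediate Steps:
(U - 10702)*(-10219 + (-7*6)*B(1)) = (-19449 - 10702)*(-10219 - 7*6*1) = -30151*(-10219 - 42*1) = -30151*(-10219 - 42) = -30151*(-10261) = 309379411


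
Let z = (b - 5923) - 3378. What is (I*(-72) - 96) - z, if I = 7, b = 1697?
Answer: 7004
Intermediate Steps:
z = -7604 (z = (1697 - 5923) - 3378 = -4226 - 3378 = -7604)
(I*(-72) - 96) - z = (7*(-72) - 96) - 1*(-7604) = (-504 - 96) + 7604 = -600 + 7604 = 7004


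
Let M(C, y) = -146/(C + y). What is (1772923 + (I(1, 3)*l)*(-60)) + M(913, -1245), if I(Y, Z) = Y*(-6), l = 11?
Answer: 294962651/166 ≈ 1.7769e+6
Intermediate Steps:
I(Y, Z) = -6*Y
(1772923 + (I(1, 3)*l)*(-60)) + M(913, -1245) = (1772923 + (-6*1*11)*(-60)) - 146/(913 - 1245) = (1772923 - 6*11*(-60)) - 146/(-332) = (1772923 - 66*(-60)) - 146*(-1/332) = (1772923 + 3960) + 73/166 = 1776883 + 73/166 = 294962651/166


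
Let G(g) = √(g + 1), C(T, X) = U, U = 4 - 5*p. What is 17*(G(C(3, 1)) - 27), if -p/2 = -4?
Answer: -459 + 17*I*√35 ≈ -459.0 + 100.57*I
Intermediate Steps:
p = 8 (p = -2*(-4) = 8)
U = -36 (U = 4 - 5*8 = 4 - 40 = -36)
C(T, X) = -36
G(g) = √(1 + g)
17*(G(C(3, 1)) - 27) = 17*(√(1 - 36) - 27) = 17*(√(-35) - 27) = 17*(I*√35 - 27) = 17*(-27 + I*√35) = -459 + 17*I*√35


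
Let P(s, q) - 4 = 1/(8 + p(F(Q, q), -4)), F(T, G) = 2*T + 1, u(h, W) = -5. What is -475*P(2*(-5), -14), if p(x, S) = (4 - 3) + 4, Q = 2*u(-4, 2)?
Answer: -25175/13 ≈ -1936.5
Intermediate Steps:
Q = -10 (Q = 2*(-5) = -10)
F(T, G) = 1 + 2*T
p(x, S) = 5 (p(x, S) = 1 + 4 = 5)
P(s, q) = 53/13 (P(s, q) = 4 + 1/(8 + 5) = 4 + 1/13 = 53/13)
-475*P(2*(-5), -14) = -475*53/13 = -25175/13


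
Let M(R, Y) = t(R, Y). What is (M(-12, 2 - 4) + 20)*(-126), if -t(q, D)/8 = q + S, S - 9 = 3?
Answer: -2520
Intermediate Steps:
S = 12 (S = 9 + 3 = 12)
t(q, D) = -96 - 8*q (t(q, D) = -8*(q + 12) = -8*(12 + q) = -96 - 8*q)
M(R, Y) = -96 - 8*R
(M(-12, 2 - 4) + 20)*(-126) = ((-96 - 8*(-12)) + 20)*(-126) = ((-96 + 96) + 20)*(-126) = (0 + 20)*(-126) = 20*(-126) = -2520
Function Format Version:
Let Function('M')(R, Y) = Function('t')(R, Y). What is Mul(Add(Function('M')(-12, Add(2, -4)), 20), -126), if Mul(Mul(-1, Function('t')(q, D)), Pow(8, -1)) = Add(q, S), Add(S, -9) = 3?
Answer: -2520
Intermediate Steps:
S = 12 (S = Add(9, 3) = 12)
Function('t')(q, D) = Add(-96, Mul(-8, q)) (Function('t')(q, D) = Mul(-8, Add(q, 12)) = Mul(-8, Add(12, q)) = Add(-96, Mul(-8, q)))
Function('M')(R, Y) = Add(-96, Mul(-8, R))
Mul(Add(Function('M')(-12, Add(2, -4)), 20), -126) = Mul(Add(Add(-96, Mul(-8, -12)), 20), -126) = Mul(Add(Add(-96, 96), 20), -126) = Mul(Add(0, 20), -126) = Mul(20, -126) = -2520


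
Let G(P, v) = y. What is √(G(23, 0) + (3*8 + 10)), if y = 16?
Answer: 5*√2 ≈ 7.0711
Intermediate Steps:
G(P, v) = 16
√(G(23, 0) + (3*8 + 10)) = √(16 + (3*8 + 10)) = √(16 + (24 + 10)) = √(16 + 34) = √50 = 5*√2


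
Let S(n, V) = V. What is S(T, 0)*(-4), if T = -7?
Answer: 0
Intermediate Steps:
S(T, 0)*(-4) = 0*(-4) = 0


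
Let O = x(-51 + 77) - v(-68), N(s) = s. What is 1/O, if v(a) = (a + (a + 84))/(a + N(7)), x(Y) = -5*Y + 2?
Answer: -61/7860 ≈ -0.0077608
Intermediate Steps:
x(Y) = 2 - 5*Y
v(a) = (84 + 2*a)/(7 + a) (v(a) = (a + (a + 84))/(a + 7) = (a + (84 + a))/(7 + a) = (84 + 2*a)/(7 + a))
O = -7860/61 (O = (2 - 5*(-51 + 77)) - 2*(42 - 68)/(7 - 68) = (2 - 5*26) - 2*(-26)/(-61) = (2 - 130) - 2*(-1)*(-26)/61 = -128 - 1*52/61 = -128 - 52/61 = -7860/61 ≈ -128.85)
1/O = 1/(-7860/61) = -61/7860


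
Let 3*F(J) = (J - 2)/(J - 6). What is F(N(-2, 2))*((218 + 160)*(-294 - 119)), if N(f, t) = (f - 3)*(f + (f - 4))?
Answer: -988722/17 ≈ -58160.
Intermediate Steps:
N(f, t) = (-4 + 2*f)*(-3 + f) (N(f, t) = (-3 + f)*(f + (-4 + f)) = (-3 + f)*(-4 + 2*f) = (-4 + 2*f)*(-3 + f))
F(J) = (-2 + J)/(3*(-6 + J)) (F(J) = ((J - 2)/(J - 6))/3 = ((-2 + J)/(-6 + J))/3 = (-2 + J)/(3*(-6 + J)))
F(N(-2, 2))*((218 + 160)*(-294 - 119)) = ((-2 + (12 - 10*(-2) + 2*(-2)²))/(3*(-6 + (12 - 10*(-2) + 2*(-2)²))))*((218 + 160)*(-294 - 119)) = ((-2 + (12 + 20 + 2*4))/(3*(-6 + (12 + 20 + 2*4))))*(378*(-413)) = ((-2 + (12 + 20 + 8))/(3*(-6 + (12 + 20 + 8))))*(-156114) = ((-2 + 40)/(3*(-6 + 40)))*(-156114) = ((⅓)*38/34)*(-156114) = ((⅓)*(1/34)*38)*(-156114) = (19/51)*(-156114) = -988722/17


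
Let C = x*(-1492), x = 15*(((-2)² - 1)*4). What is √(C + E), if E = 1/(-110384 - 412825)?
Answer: I*√73517670947332569/523209 ≈ 518.23*I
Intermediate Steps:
x = 180 (x = 15*((4 - 1)*4) = 15*(3*4) = 15*12 = 180)
E = -1/523209 (E = 1/(-523209) = -1/523209 ≈ -1.9113e-6)
C = -268560 (C = 180*(-1492) = -268560)
√(C + E) = √(-268560 - 1/523209) = √(-140513009041/523209) = I*√73517670947332569/523209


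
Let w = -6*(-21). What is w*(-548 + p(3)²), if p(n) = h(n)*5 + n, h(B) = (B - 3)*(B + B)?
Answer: -67914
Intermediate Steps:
w = 126
h(B) = 2*B*(-3 + B) (h(B) = (-3 + B)*(2*B) = 2*B*(-3 + B))
p(n) = n + 10*n*(-3 + n) (p(n) = (2*n*(-3 + n))*5 + n = 10*n*(-3 + n) + n = n + 10*n*(-3 + n))
w*(-548 + p(3)²) = 126*(-548 + (3*(-29 + 10*3))²) = 126*(-548 + (3*(-29 + 30))²) = 126*(-548 + (3*1)²) = 126*(-548 + 3²) = 126*(-548 + 9) = 126*(-539) = -67914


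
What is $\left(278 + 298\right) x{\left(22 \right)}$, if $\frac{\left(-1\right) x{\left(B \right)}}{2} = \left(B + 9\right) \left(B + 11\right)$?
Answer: $-1178496$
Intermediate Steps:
$x{\left(B \right)} = - 2 \left(9 + B\right) \left(11 + B\right)$ ($x{\left(B \right)} = - 2 \left(B + 9\right) \left(B + 11\right) = - 2 \left(9 + B\right) \left(11 + B\right)$)
$\left(278 + 298\right) x{\left(22 \right)} = \left(278 + 298\right) \left(-198 - 880 - 2 \cdot 22^{2}\right) = 576 \left(-198 - 880 - 968\right) = 576 \left(-2046\right) = -1178496$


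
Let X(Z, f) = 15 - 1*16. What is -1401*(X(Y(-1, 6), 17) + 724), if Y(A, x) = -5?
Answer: -1012923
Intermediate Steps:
X(Z, f) = -1 (X(Z, f) = 15 - 16 = -1)
-1401*(X(Y(-1, 6), 17) + 724) = -1401*(-1 + 724) = -1401*723 = -1012923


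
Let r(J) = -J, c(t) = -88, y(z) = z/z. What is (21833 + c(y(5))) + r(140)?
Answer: 21605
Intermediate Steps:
y(z) = 1
(21833 + c(y(5))) + r(140) = (21833 - 88) - 1*140 = 21745 - 140 = 21605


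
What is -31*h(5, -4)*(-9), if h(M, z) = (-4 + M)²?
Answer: 279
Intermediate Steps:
-31*h(5, -4)*(-9) = -31*(-4 + 5)²*(-9) = -31*1²*(-9) = -31*1*(-9) = -31*(-9) = 279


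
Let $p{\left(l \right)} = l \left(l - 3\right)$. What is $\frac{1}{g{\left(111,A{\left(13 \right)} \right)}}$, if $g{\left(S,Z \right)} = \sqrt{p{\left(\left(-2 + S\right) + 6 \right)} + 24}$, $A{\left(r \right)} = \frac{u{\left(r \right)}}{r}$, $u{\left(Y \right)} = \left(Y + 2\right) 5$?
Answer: $\frac{\sqrt{3226}}{6452} \approx 0.0088031$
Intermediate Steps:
$p{\left(l \right)} = l \left(-3 + l\right)$
$u{\left(Y \right)} = 10 + 5 Y$ ($u{\left(Y \right)} = \left(2 + Y\right) 5 = 10 + 5 Y$)
$A{\left(r \right)} = \frac{10 + 5 r}{r}$
$g{\left(S,Z \right)} = \sqrt{24 + \left(1 + S\right) \left(4 + S\right)}$ ($g{\left(S,Z \right)} = \sqrt{\left(\left(-2 + S\right) + 6\right) \left(-3 + \left(\left(-2 + S\right) + 6\right)\right) + 24} = \sqrt{\left(4 + S\right) \left(-3 + \left(4 + S\right)\right) + 24} = \sqrt{\left(4 + S\right) \left(1 + S\right) + 24} = \sqrt{\left(1 + S\right) \left(4 + S\right) + 24} = \sqrt{24 + \left(1 + S\right) \left(4 + S\right)}$)
$\frac{1}{g{\left(111,A{\left(13 \right)} \right)}} = \frac{1}{\sqrt{24 + \left(1 + 111\right) \left(4 + 111\right)}} = \frac{1}{\sqrt{24 + 112 \cdot 115}} = \frac{1}{\sqrt{24 + 12880}} = \frac{1}{\sqrt{12904}} = \frac{1}{2 \sqrt{3226}} = \frac{\sqrt{3226}}{6452}$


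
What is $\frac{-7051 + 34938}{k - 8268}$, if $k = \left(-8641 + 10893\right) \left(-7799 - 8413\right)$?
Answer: $- \frac{27887}{36517692} \approx -0.00076366$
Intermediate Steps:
$k = -36509424$ ($k = 2252 \left(-16212\right) = -36509424$)
$\frac{-7051 + 34938}{k - 8268} = \frac{-7051 + 34938}{-36509424 - 8268} = \frac{27887}{-36517692} = 27887 \left(- \frac{1}{36517692}\right) = - \frac{27887}{36517692}$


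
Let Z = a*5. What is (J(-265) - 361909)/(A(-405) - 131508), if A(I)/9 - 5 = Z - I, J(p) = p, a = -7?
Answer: 362174/128133 ≈ 2.8265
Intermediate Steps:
Z = -35 (Z = -7*5 = -35)
A(I) = -270 - 9*I (A(I) = 45 + 9*(-35 - I) = 45 + (-315 - 9*I) = -270 - 9*I)
(J(-265) - 361909)/(A(-405) - 131508) = (-265 - 361909)/((-270 - 9*(-405)) - 131508) = -362174/((-270 + 3645) - 131508) = -362174/(3375 - 131508) = -362174/(-128133) = -362174*(-1/128133) = 362174/128133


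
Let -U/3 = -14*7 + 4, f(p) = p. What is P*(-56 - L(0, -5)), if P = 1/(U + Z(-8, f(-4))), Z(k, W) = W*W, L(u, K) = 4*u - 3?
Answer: -53/298 ≈ -0.17785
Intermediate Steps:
L(u, K) = -3 + 4*u
Z(k, W) = W²
U = 282 (U = -3*(-14*7 + 4) = -3*(-98 + 4) = -3*(-94) = 282)
P = 1/298 (P = 1/(282 + (-4)²) = 1/(282 + 16) = 1/298 ≈ 0.0033557)
P*(-56 - L(0, -5)) = (-56 - (-3 + 4*0))/298 = (-56 - (-3 + 0))/298 = (-56 - 1*(-3))/298 = (-56 + 3)/298 = (1/298)*(-53) = -53/298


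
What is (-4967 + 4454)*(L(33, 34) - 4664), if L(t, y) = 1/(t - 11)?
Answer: 52637391/22 ≈ 2.3926e+6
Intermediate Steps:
L(t, y) = 1/(-11 + t)
(-4967 + 4454)*(L(33, 34) - 4664) = (-4967 + 4454)*(1/(-11 + 33) - 4664) = -513*(1/22 - 4664) = -513*(-102607/22) = 52637391/22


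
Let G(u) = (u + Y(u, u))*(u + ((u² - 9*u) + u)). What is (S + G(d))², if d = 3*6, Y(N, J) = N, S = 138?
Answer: 52794756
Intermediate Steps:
d = 18
G(u) = 2*u*(u² - 7*u) (G(u) = (u + u)*(u + ((u² - 9*u) + u)) = (2*u)*(u + (u² - 8*u)) = (2*u)*(u² - 7*u) = 2*u*(u² - 7*u))
(S + G(d))² = (138 + 2*18²*(-7 + 18))² = (138 + 2*324*11)² = (138 + 7128)² = 7266² = 52794756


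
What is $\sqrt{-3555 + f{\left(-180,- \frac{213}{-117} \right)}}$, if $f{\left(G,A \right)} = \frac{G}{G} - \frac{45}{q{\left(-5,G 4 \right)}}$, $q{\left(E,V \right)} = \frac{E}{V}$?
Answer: $i \sqrt{10034} \approx 100.17 i$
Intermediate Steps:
$f{\left(G,A \right)} = 1 + 36 G$ ($f{\left(G,A \right)} = \frac{G}{G} - \frac{45}{\left(-5\right) \frac{1}{G 4}} = 1 - \frac{45}{\left(-5\right) \frac{1}{4 G}} = 1 - \frac{45}{\left(- \frac{5}{4}\right) \frac{1}{G}} = 1 - 45 \left(- \frac{4 G}{5}\right) = 1 + 36 G$)
$\sqrt{-3555 + f{\left(-180,- \frac{213}{-117} \right)}} = \sqrt{-3555 + \left(1 + 36 \left(-180\right)\right)} = \sqrt{-3555 + \left(1 - 6480\right)} = \sqrt{-3555 - 6479} = \sqrt{-10034} = i \sqrt{10034}$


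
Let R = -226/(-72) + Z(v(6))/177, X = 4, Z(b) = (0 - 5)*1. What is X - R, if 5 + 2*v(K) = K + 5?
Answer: 1889/2124 ≈ 0.88936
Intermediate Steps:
v(K) = K/2 (v(K) = -5/2 + (K + 5)/2 = -5/2 + (5 + K)/2 = -5/2 + (5/2 + K/2) = K/2)
Z(b) = -5 (Z(b) = -5*1 = -5)
R = 6607/2124 (R = -226/(-72) - 5/177 = -226*(-1/72) - 5*1/177 = 113/36 - 5/177 = 6607/2124 ≈ 3.1106)
X - R = 4 - 1*6607/2124 = 4 - 6607/2124 = 1889/2124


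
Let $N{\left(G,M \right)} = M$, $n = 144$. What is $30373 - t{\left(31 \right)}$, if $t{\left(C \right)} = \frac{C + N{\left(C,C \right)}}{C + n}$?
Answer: $\frac{5315213}{175} \approx 30373.0$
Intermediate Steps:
$t{\left(C \right)} = \frac{2 C}{144 + C}$ ($t{\left(C \right)} = \frac{C + C}{C + 144} = \frac{2 C}{144 + C}$)
$30373 - t{\left(31 \right)} = 30373 - 2 \cdot 31 \frac{1}{144 + 31} = 30373 - 2 \cdot 31 \cdot \frac{1}{175} = 30373 - \frac{62}{175} = \frac{5315213}{175}$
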